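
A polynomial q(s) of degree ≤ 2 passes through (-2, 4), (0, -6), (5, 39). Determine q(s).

q(s) = 2s^2 - s - 6

Write q(s) = as^2 + bs + c. Substituting each data point gives a linear system:
  4a - 2b + c = 4
  c = -6
  25a + 5b + c = 39
Solving the system yields a = 2, b = -1, c = -6.
So q(s) = 2s^2 - s - 6.
Check: q(5) = 39. ✓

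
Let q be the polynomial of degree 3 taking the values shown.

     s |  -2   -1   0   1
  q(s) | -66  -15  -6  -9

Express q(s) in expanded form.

q(s) = 5s^3 - 6s^2 - 2s - 6

Write q(s) = as^3 + bs^2 + cs + d. Substituting each data point gives a linear system:
  -8a + 4b - 2c + d = -66
  -a + b - c + d = -15
  d = -6
  a + b + c + d = -9
Solving the system yields a = 5, b = -6, c = -2, d = -6.
So q(s) = 5s^3 - 6s^2 - 2s - 6.
Check: q(0) = -6. ✓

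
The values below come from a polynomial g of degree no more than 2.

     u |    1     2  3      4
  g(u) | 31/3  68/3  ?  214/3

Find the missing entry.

43

On equispaced nodes a degree-2 polynomial has vanishing third forward difference, so
  - g(1) + 3·g(2) - 3·g(3) + g(4) = 0.
Substituting the known values and solving for g(3):
  -3·g(3) = -129
  g(3) = 43.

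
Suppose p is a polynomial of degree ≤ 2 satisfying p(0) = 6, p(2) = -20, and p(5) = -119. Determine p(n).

p(n) = -4n^2 - 5n + 6

Using the Lagrange interpolation formula with nodes 0, 2, 5:
  L_0(n) = (n - 2)(n - 5) / 10
  L_1(n) = n(n - 5) / -6
  L_2(n) = n(n - 2) / 15
Then p(n) = 6·L_0(n) - 20·L_1(n) - 119·L_2(n).
Expanding and collecting terms gives p(n) = -4n^2 - 5n + 6.
Check: p(2) = -20. ✓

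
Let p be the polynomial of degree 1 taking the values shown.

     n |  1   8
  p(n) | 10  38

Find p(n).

Using the Lagrange interpolation formula with nodes 1, 8:
  L_0(n) = (n - 8) / -7
  L_1(n) = (n - 1) / 7
Then p(n) = 10·L_0(n) + 38·L_1(n).
Expanding and collecting terms gives p(n) = 4n + 6.
Check: p(1) = 10. ✓

p(n) = 4n + 6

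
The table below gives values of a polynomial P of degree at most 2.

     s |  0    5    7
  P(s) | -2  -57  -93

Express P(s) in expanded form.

P(s) = -s^2 - 6s - 2

Write P(s) = as^2 + bs + c. Substituting each data point gives a linear system:
  c = -2
  25a + 5b + c = -57
  49a + 7b + c = -93
Solving the system yields a = -1, b = -6, c = -2.
So P(s) = -s^2 - 6s - 2.
Check: P(5) = -57. ✓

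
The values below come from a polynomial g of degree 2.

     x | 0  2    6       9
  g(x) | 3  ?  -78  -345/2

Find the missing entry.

-8

The 3 known points determine the degree-2 polynomial uniquely.
Write g(x) = ax^2 + bx + c. Substituting each data point gives a linear system:
  c = 3
  36a + 6b + c = -78
  81a + 9b + c = -345/2
Solving the system yields a = -2, b = -3/2, c = 3.
So g(x) = -2x^2 - (3/2)x + 3.
Then g(2) = -8.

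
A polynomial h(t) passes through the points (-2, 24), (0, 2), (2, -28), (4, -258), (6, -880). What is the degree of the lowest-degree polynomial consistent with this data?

Forward differences of the values at t = -2, 0, 2, 4, 6:
  h  : 24  2  -28  -258  -880
  Δ  : -22  -30  -230  -622
  Δ^2: -8  -200  -392
  Δ^3: -192  -192
  Δ^4: 0
The third differences are constant (-192) and nonzero, while all higher differences vanish, so the minimal degree is 3.

3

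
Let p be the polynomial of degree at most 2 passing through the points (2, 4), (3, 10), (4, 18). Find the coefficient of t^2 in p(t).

Write p(t) = at^2 + bt + c. Substituting each data point gives a linear system:
  4a + 2b + c = 4
  9a + 3b + c = 10
  16a + 4b + c = 18
Solving the system yields a = 1, b = 1, c = -2.
So p(t) = t² + t - 2.
The leading coefficient is 1.

1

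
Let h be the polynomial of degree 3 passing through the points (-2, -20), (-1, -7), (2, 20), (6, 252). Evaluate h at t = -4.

Write h(t) = at^3 + bt^2 + ct + d. Substituting each data point gives a linear system:
  -8a + 4b - 2c + d = -20
  -a + b - c + d = -7
  8a + 4b + 2c + d = 20
  216a + 36b + 6c + d = 252
Solving the system yields a = 1, b = 0, c = 6, d = 0.
So h(t) = t³ + 6t.
Then h(-4) = -88.

-88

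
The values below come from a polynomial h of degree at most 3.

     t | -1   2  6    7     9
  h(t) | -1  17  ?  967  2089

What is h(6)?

601

The 4 known points determine the degree-3 polynomial uniquely.
Write h(t) = at^3 + bt^2 + ct + d. Substituting each data point gives a linear system:
  -a + b - c + d = -1
  8a + 4b + 2c + d = 17
  343a + 49b + 7c + d = 967
  729a + 81b + 9c + d = 2089
Solving the system yields a = 3, b = -1, c = -2, d = 1.
So h(t) = 3t³ - t² - 2t + 1.
Then h(6) = 601.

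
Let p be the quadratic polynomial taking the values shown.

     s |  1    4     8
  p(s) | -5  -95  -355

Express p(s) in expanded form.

p(s) = -5s^2 - 5s + 5

Write p(s) = as^2 + bs + c. Substituting each data point gives a linear system:
  a + b + c = -5
  16a + 4b + c = -95
  64a + 8b + c = -355
Solving the system yields a = -5, b = -5, c = 5.
So p(s) = -5s² - 5s + 5.
Check: p(8) = -355. ✓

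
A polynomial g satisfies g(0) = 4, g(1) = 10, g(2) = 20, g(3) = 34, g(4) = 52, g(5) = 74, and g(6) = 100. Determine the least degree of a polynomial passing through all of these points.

2

Forward differences of the values at x = 0, 1, 2, 3, 4, 5, 6:
  g  : 4  10  20  34  52  74  100
  Δ  : 6  10  14  18  22  26
  Δ^2: 4  4  4  4  4
  Δ^3: 0  0  0  0
  Δ^4: 0  0  0
  Δ^5: 0  0
  Δ^6: 0
The second differences are constant (4) and nonzero, while all higher differences vanish, so the minimal degree is 2.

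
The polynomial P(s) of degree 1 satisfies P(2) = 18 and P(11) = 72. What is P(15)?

Using the Lagrange interpolation formula with nodes 2, 11:
  L_0(s) = (s - 11) / -9
  L_1(s) = (s - 2) / 9
Then P(s) = 18·L_0(s) + 72·L_1(s).
Expanding and collecting terms gives P(s) = 6s + 6.
Evaluating at s = 15: P(15) = 96.

96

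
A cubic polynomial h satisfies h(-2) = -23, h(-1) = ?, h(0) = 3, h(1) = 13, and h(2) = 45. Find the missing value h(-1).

On equispaced nodes a degree-3 polynomial has vanishing fourth forward difference, so
  h(-2) - 4·h(-1) + 6·h(0) - 4·h(1) + h(2) = 0.
Substituting the known values and solving for h(-1):
  -4·h(-1) = 12
  h(-1) = -3.

-3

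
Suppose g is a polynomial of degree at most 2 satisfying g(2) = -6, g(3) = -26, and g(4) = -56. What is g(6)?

Forward differences of the values at u = 2, 3, 4:
  g  : -6  -26  -56
  Δ  : -20  -30
  Δ^2: -10
The second differences are constant, confirming degree 2.
Interpolating (Newton forward form) and evaluating at u = 6 gives g(6) = -146.

-146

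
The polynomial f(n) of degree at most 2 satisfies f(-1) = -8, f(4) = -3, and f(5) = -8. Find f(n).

f(n) = -n^2 + 4n - 3

Write f(n) = an^2 + bn + c. Substituting each data point gives a linear system:
  a - b + c = -8
  16a + 4b + c = -3
  25a + 5b + c = -8
Solving the system yields a = -1, b = 4, c = -3.
So f(n) = -n^2 + 4n - 3.
Check: f(-1) = -8. ✓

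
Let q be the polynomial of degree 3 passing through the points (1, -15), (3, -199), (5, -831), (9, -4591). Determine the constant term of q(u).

Write q(u) = au^3 + bu^2 + cu + d. Substituting each data point gives a linear system:
  a + b + c + d = -15
  27a + 9b + 3c + d = -199
  125a + 25b + 5c + d = -831
  729a + 81b + 9c + d = -4591
Solving the system yields a = -6, b = -2, c = -6, d = -1.
So q(u) = -6u^3 - 2u^2 - 6u - 1.
The constant term is -1.

-1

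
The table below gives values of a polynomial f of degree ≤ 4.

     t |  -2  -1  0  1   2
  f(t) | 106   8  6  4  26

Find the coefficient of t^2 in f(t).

Write f(t) = at^4 + bt^3 + ct^2 + dt + e. Substituting each data point gives a linear system:
  16a - 8b + 4c - 2d + e = 106
  a - b + c - d + e = 8
  e = 6
  a + b + c + d + e = 4
  16a + 8b + 4c + 2d + e = 26
Solving the system yields a = 5, b = -6, c = -5, d = 4, e = 6.
So f(t) = 5t^4 - 6t^3 - 5t^2 + 4t + 6.
The coefficient of t^2 is -5.

-5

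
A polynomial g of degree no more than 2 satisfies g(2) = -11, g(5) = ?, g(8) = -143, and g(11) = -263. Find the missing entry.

The 3 known points determine the degree-2 polynomial uniquely.
Write g(u) = au^2 + bu + c. Substituting each data point gives a linear system:
  4a + 2b + c = -11
  64a + 8b + c = -143
  121a + 11b + c = -263
Solving the system yields a = -2, b = -2, c = 1.
So g(u) = -2u^2 - 2u + 1.
Then g(5) = -59.

-59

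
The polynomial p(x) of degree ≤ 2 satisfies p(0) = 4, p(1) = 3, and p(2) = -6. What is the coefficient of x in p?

Write p(x) = ax^2 + bx + c. Substituting each data point gives a linear system:
  c = 4
  a + b + c = 3
  4a + 2b + c = -6
Solving the system yields a = -4, b = 3, c = 4.
So p(x) = -4x² + 3x + 4.
The coefficient of x is 3.

3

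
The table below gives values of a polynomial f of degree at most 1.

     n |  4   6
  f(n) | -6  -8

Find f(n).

f(n) = -n - 2

Using the Lagrange interpolation formula with nodes 4, 6:
  L_0(n) = (n - 6) / -2
  L_1(n) = (n - 4) / 2
Then f(n) = -6·L_0(n) - 8·L_1(n).
Expanding and collecting terms gives f(n) = -n - 2.
Check: f(4) = -6. ✓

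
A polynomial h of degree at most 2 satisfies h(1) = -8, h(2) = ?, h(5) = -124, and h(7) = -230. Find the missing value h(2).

-25

The 3 known points determine the degree-2 polynomial uniquely.
Write h(s) = as^2 + bs + c. Substituting each data point gives a linear system:
  a + b + c = -8
  25a + 5b + c = -124
  49a + 7b + c = -230
Solving the system yields a = -4, b = -5, c = 1.
So h(s) = -4s² - 5s + 1.
Then h(2) = -25.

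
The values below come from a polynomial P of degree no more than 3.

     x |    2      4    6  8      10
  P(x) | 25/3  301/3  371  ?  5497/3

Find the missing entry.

2749/3

On equispaced nodes a degree-3 polynomial has vanishing fourth forward difference, so
  P(2) - 4·P(4) + 6·P(6) - 4·P(8) + P(10) = 0.
Substituting the known values and solving for P(8):
  -4·P(8) = -10996/3
  P(8) = 2749/3.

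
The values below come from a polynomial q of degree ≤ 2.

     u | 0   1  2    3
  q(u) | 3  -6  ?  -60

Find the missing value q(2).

The 3 known points determine the degree-2 polynomial uniquely.
Write q(u) = au^2 + bu + c. Substituting each data point gives a linear system:
  c = 3
  a + b + c = -6
  9a + 3b + c = -60
Solving the system yields a = -6, b = -3, c = 3.
So q(u) = -6u² - 3u + 3.
Then q(2) = -27.

-27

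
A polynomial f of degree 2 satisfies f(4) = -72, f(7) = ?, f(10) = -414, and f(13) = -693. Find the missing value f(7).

The 3 known points determine the degree-2 polynomial uniquely.
Write f(u) = au^2 + bu + c. Substituting each data point gives a linear system:
  16a + 4b + c = -72
  100a + 10b + c = -414
  169a + 13b + c = -693
Solving the system yields a = -4, b = -1, c = -4.
So f(u) = -4u² - u - 4.
Then f(7) = -207.

-207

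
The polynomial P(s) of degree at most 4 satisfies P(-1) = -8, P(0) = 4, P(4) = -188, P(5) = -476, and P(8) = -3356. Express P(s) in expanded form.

P(s) = -s^4 + 2s^3 - 5s^2 + 4s + 4

Write P(s) = as^4 + bs^3 + cs^2 + ds + e. Substituting each data point gives a linear system:
  a - b + c - d + e = -8
  e = 4
  256a + 64b + 16c + 4d + e = -188
  625a + 125b + 25c + 5d + e = -476
  4096a + 512b + 64c + 8d + e = -3356
Solving the system yields a = -1, b = 2, c = -5, d = 4, e = 4.
So P(s) = -s⁴ + 2s³ - 5s² + 4s + 4.
Check: P(8) = -3356. ✓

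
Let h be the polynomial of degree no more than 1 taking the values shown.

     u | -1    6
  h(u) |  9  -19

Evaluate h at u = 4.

Write h(u) = au + b. Substituting each data point gives a linear system:
  -a + b = 9
  6a + b = -19
Solving the system yields a = -4, b = 5.
So h(u) = -4u + 5.
Then h(4) = -11.

-11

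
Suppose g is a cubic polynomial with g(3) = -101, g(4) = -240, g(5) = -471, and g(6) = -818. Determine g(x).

Using the Lagrange interpolation formula with nodes 3, 4, 5, 6:
  L_0(x) = (x - 4)(x - 5)(x - 6) / -6
  L_1(x) = (x - 3)(x - 5)(x - 6) / 2
  L_2(x) = (x - 3)(x - 4)(x - 6) / -2
  L_3(x) = (x - 3)(x - 4)(x - 5) / 6
Then g(x) = -101·L_0(x) - 240·L_1(x) - 471·L_2(x) - 818·L_3(x).
Expanding and collecting terms gives g(x) = -4x^3 + 2x^2 - 5x + 4.
Check: g(3) = -101. ✓

g(x) = -4x^3 + 2x^2 - 5x + 4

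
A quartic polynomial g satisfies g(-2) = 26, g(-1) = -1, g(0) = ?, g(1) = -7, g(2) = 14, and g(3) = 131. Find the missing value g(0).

The 5 known points determine the degree-4 polynomial uniquely.
Write g(x) = ax^4 + bx^3 + cx^2 + dx + e. Substituting each data point gives a linear system:
  16a - 8b + 4c - 2d + e = 26
  a - b + c - d + e = -1
  a + b + c + d + e = -7
  16a + 8b + 4c + 2d + e = 14
  81a + 27b + 9c + 3d + e = 131
Solving the system yields a = 2, b = 0, c = -2, d = -3, e = -4.
So g(x) = 2x^4 - 2x^2 - 3x - 4.
Then g(0) = -4.

-4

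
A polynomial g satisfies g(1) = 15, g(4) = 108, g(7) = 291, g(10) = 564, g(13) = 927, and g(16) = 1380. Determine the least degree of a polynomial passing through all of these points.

Forward differences of the values at x = 1, 4, 7, 10, 13, 16:
  g  : 15  108  291  564  927  1380
  Δ  : 93  183  273  363  453
  Δ^2: 90  90  90  90
  Δ^3: 0  0  0
  Δ^4: 0  0
  Δ^5: 0
The second differences are constant (90) and nonzero, while all higher differences vanish, so the minimal degree is 2.

2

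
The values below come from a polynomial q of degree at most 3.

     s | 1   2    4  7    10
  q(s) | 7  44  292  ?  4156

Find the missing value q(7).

1459

The 4 known points determine the degree-3 polynomial uniquely.
Write q(s) = as^3 + bs^2 + cs + d. Substituting each data point gives a linear system:
  a + b + c + d = 7
  8a + 4b + 2c + d = 44
  64a + 16b + 4c + d = 292
  1000a + 100b + 10c + d = 4156
Solving the system yields a = 4, b = 1, c = 6, d = -4.
So q(s) = 4s^3 + s^2 + 6s - 4.
Then q(7) = 1459.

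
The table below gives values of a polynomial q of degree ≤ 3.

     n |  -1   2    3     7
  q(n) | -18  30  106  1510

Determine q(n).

Write q(n) = an^3 + bn^2 + cn + d. Substituting each data point gives a linear system:
  -a + b - c + d = -18
  8a + 4b + 2c + d = 30
  27a + 9b + 3c + d = 106
  343a + 49b + 7c + d = 1510
Solving the system yields a = 5, b = -5, c = 6, d = -2.
So q(n) = 5n³ - 5n² + 6n - 2.
Check: q(-1) = -18. ✓

q(n) = 5n^3 - 5n^2 + 6n - 2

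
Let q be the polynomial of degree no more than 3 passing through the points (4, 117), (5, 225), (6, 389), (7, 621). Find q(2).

21

Forward differences of the values at t = 4, 5, 6, 7:
  q  : 117  225  389  621
  Δ  : 108  164  232
  Δ^2: 56  68
  Δ^3: 12
The third differences are constant, confirming degree 3.
Interpolating (Newton forward form) and evaluating at t = 2 gives q(2) = 21.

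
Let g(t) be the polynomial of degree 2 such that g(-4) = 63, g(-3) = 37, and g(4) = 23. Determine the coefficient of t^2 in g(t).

3

Write g(t) = at^2 + bt + c. Substituting each data point gives a linear system:
  16a - 4b + c = 63
  9a - 3b + c = 37
  16a + 4b + c = 23
Solving the system yields a = 3, b = -5, c = -5.
So g(t) = 3t^2 - 5t - 5.
The leading coefficient is 3.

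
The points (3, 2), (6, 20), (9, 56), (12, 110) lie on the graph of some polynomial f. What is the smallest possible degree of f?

2

Forward differences of the values at x = 3, 6, 9, 12:
  f  : 2  20  56  110
  Δ  : 18  36  54
  Δ^2: 18  18
  Δ^3: 0
The second differences are constant (18) and nonzero, while all higher differences vanish, so the minimal degree is 2.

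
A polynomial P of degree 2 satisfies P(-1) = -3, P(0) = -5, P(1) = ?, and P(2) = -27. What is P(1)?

On equispaced nodes a degree-2 polynomial has vanishing third forward difference, so
  - P(-1) + 3·P(0) - 3·P(1) + P(2) = 0.
Substituting the known values and solving for P(1):
  -3·P(1) = 39
  P(1) = -13.

-13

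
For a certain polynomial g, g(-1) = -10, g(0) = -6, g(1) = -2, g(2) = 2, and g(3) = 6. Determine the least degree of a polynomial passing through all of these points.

1

Forward differences of the values at x = -1, 0, 1, 2, 3:
  g  : -10  -6  -2  2  6
  Δ  : 4  4  4  4
  Δ^2: 0  0  0
  Δ^3: 0  0
  Δ^4: 0
The first differences are constant (4) and nonzero, while all higher differences vanish, so the minimal degree is 1.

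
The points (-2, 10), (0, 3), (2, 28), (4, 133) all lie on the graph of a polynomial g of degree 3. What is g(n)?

g(n) = n^3 + 4n^2 + (1/2)n + 3

Write g(n) = an^3 + bn^2 + cn + d. Substituting each data point gives a linear system:
  -8a + 4b - 2c + d = 10
  d = 3
  8a + 4b + 2c + d = 28
  64a + 16b + 4c + d = 133
Solving the system yields a = 1, b = 4, c = 1/2, d = 3.
So g(n) = n^3 + 4n^2 + (1/2)n + 3.
Check: g(4) = 133. ✓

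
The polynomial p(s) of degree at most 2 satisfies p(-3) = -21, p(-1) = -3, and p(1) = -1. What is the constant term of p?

0

Write p(s) = as^2 + bs + c. Substituting each data point gives a linear system:
  9a - 3b + c = -21
  a - b + c = -3
  a + b + c = -1
Solving the system yields a = -2, b = 1, c = 0.
So p(s) = -2s^2 + s.
The constant term is 0.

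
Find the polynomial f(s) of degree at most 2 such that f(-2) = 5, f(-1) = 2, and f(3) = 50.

Write f(s) = as^2 + bs + c. Substituting each data point gives a linear system:
  4a - 2b + c = 5
  a - b + c = 2
  9a + 3b + c = 50
Solving the system yields a = 3, b = 6, c = 5.
So f(s) = 3s^2 + 6s + 5.
Check: f(-1) = 2. ✓

f(s) = 3s^2 + 6s + 5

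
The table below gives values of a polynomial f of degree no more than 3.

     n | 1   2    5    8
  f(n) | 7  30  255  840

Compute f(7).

595

Write f(n) = an^3 + bn^2 + cn + d. Substituting each data point gives a linear system:
  a + b + c + d = 7
  8a + 4b + 2c + d = 30
  125a + 25b + 5c + d = 255
  512a + 64b + 8c + d = 840
Solving the system yields a = 1, b = 5, c = 1, d = 0.
So f(n) = n^3 + 5n^2 + n.
Then f(7) = 595.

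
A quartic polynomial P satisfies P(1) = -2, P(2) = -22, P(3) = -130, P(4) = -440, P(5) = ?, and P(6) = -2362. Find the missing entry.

On equispaced nodes a degree-4 polynomial has vanishing fifth forward difference, so
  - P(1) + 5·P(2) - 10·P(3) + 10·P(4) - 5·P(5) + P(6) = 0.
Substituting the known values and solving for P(5):
  -5·P(5) = 5570
  P(5) = -1114.

-1114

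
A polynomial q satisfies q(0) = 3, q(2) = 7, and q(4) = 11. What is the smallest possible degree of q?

1

Forward differences of the values at s = 0, 2, 4:
  q  : 3  7  11
  Δ  : 4  4
  Δ^2: 0
The first differences are constant (4) and nonzero, while all higher differences vanish, so the minimal degree is 1.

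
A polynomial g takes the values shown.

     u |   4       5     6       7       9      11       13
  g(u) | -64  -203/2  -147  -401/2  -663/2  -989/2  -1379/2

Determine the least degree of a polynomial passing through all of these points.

2

Divided differences on the nodes 4, 5, 6, 7, 9, 11, 13:
  order 0: -64  -203/2  -147  -401/2  -663/2  -989/2  -1379/2
  order 1: -75/2  -91/2  -107/2  -131/2  -163/2  -195/2
  order 2: -4  -4  -4  -4  -4
  order 3: 0  0  0  0
  order 4: 0  0  0
  order 5: 0  0
  order 6: 0
The order-2 divided differences are all -4 (nonzero) and every higher order vanishes, so the data lies on a polynomial of degree exactly 2.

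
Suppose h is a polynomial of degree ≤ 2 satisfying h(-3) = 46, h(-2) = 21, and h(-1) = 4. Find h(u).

Using the Lagrange interpolation formula with nodes -3, -2, -1:
  L_0(u) = (u + 2)(u + 1) / 2
  L_1(u) = (u + 3)(u + 1) / -1
  L_2(u) = (u + 3)(u + 2) / 2
Then h(u) = 46·L_0(u) + 21·L_1(u) + 4·L_2(u).
Expanding and collecting terms gives h(u) = 4u^2 - 5u - 5.
Check: h(-3) = 46. ✓

h(u) = 4u^2 - 5u - 5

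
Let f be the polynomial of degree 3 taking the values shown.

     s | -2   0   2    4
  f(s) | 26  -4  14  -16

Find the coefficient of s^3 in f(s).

Write f(s) = as^3 + bs^2 + cs + d. Substituting each data point gives a linear system:
  -8a + 4b - 2c + d = 26
  d = -4
  8a + 4b + 2c + d = 14
  64a + 16b + 4c + d = -16
Solving the system yields a = -2, b = 6, c = 5, d = -4.
So f(s) = -2s³ + 6s² + 5s - 4.
The leading coefficient is -2.

-2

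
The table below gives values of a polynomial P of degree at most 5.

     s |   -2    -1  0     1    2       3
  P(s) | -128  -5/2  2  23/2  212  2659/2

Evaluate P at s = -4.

-3826

Using the Lagrange interpolation formula with nodes -2, -1, 0, 1, 2, 3:
  L_0(s) = (s + 1)s(s - 1)(s - 2)(s - 3) / -120
  L_1(s) = (s + 2)s(s - 1)(s - 2)(s - 3) / 24
  L_2(s) = (s + 2)(s + 1)(s - 1)(s - 2)(s - 3) / -12
  L_3(s) = (s + 2)(s + 1)s(s - 2)(s - 3) / 12
  L_4(s) = (s + 2)(s + 1)s(s - 1)(s - 3) / -24
  L_5(s) = (s + 2)(s + 1)s(s - 1)(s - 2) / 120
Then P(s) = -128·L_0(s) - 5/2·L_1(s) + 2·L_2(s) + 23/2·L_3(s) + 212·L_4(s) + 2659/2·L_5(s).
Expanding and collecting terms gives P(s) = 4s^5 + (5/2)s^4 + 6s^3 - 3s + 2.
Evaluating at s = -4: P(-4) = -3826.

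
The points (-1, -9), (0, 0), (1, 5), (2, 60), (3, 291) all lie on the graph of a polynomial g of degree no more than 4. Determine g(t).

g(t) = 3t^4 + 3t^3 - 5t^2 + 4t

Using the Lagrange interpolation formula with nodes -1, 0, 1, 2, 3:
  L_0(t) = t(t - 1)(t - 2)(t - 3) / 24
  L_1(t) = (t + 1)(t - 1)(t - 2)(t - 3) / -6
  L_2(t) = (t + 1)t(t - 2)(t - 3) / 4
  L_3(t) = (t + 1)t(t - 1)(t - 3) / -6
  L_4(t) = (t + 1)t(t - 1)(t - 2) / 24
Then g(t) = -9·L_0(t) + 0·L_1(t) + 5·L_2(t) + 60·L_3(t) + 291·L_4(t).
Expanding and collecting terms gives g(t) = 3t^4 + 3t^3 - 5t^2 + 4t.
Check: g(1) = 5. ✓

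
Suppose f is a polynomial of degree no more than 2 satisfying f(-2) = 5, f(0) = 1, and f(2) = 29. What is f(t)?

Write f(t) = at^2 + bt + c. Substituting each data point gives a linear system:
  4a - 2b + c = 5
  c = 1
  4a + 2b + c = 29
Solving the system yields a = 4, b = 6, c = 1.
So f(t) = 4t^2 + 6t + 1.
Check: f(2) = 29. ✓

f(t) = 4t^2 + 6t + 1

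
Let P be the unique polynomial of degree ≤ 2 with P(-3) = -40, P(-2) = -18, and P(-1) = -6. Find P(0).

-4

Using the Lagrange interpolation formula with nodes -3, -2, -1:
  L_0(x) = (x + 2)(x + 1) / 2
  L_1(x) = (x + 3)(x + 1) / -1
  L_2(x) = (x + 3)(x + 2) / 2
Then P(x) = -40·L_0(x) - 18·L_1(x) - 6·L_2(x).
Expanding and collecting terms gives P(x) = -5x² - 3x - 4.
Evaluating at x = 0: P(0) = -4.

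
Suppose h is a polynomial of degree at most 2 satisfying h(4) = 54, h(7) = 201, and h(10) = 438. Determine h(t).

h(t) = 5t^2 - 6t - 2

Using the Lagrange interpolation formula with nodes 4, 7, 10:
  L_0(t) = (t - 7)(t - 10) / 18
  L_1(t) = (t - 4)(t - 10) / -9
  L_2(t) = (t - 4)(t - 7) / 18
Then h(t) = 54·L_0(t) + 201·L_1(t) + 438·L_2(t).
Expanding and collecting terms gives h(t) = 5t^2 - 6t - 2.
Check: h(7) = 201. ✓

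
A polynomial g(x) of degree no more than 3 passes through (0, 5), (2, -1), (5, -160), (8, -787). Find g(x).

g(x) = -2x^3 + 4x^2 - 3x + 5

Write g(x) = ax^3 + bx^2 + cx + d. Substituting each data point gives a linear system:
  d = 5
  8a + 4b + 2c + d = -1
  125a + 25b + 5c + d = -160
  512a + 64b + 8c + d = -787
Solving the system yields a = -2, b = 4, c = -3, d = 5.
So g(x) = -2x^3 + 4x^2 - 3x + 5.
Check: g(0) = 5. ✓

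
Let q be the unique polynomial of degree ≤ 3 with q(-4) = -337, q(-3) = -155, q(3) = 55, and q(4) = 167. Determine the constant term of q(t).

Write q(t) = at^3 + bt^2 + ct + d. Substituting each data point gives a linear system:
  -64a + 16b - 4c + d = -337
  -27a + 9b - 3c + d = -155
  27a + 9b + 3c + d = 55
  64a + 16b + 4c + d = 167
Solving the system yields a = 4, b = -5, c = -1, d = -5.
So q(t) = 4t³ - 5t² - t - 5.
The constant term is -5.

-5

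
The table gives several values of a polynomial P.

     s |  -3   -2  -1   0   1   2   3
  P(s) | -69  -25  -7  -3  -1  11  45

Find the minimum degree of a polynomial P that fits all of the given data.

Forward differences of the values at s = -3, -2, -1, 0, 1, 2, 3:
  P  : -69  -25  -7  -3  -1  11  45
  Δ  : 44  18  4  2  12  34
  Δ^2: -26  -14  -2  10  22
  Δ^3: 12  12  12  12
  Δ^4: 0  0  0
  Δ^5: 0  0
  Δ^6: 0
The third differences are constant (12) and nonzero, while all higher differences vanish, so the minimal degree is 3.

3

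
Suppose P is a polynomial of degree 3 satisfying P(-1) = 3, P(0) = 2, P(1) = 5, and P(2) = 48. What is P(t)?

P(t) = 6t^3 + 2t^2 - 5t + 2

Write P(t) = at^3 + bt^2 + ct + d. Substituting each data point gives a linear system:
  -a + b - c + d = 3
  d = 2
  a + b + c + d = 5
  8a + 4b + 2c + d = 48
Solving the system yields a = 6, b = 2, c = -5, d = 2.
So P(t) = 6t³ + 2t² - 5t + 2.
Check: P(0) = 2. ✓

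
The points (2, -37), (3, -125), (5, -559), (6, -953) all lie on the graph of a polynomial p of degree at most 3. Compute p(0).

Using the Lagrange interpolation formula with nodes 2, 3, 5, 6:
  L_0(t) = (t - 3)(t - 5)(t - 6) / -12
  L_1(t) = (t - 2)(t - 5)(t - 6) / 6
  L_2(t) = (t - 2)(t - 3)(t - 6) / -6
  L_3(t) = (t - 2)(t - 3)(t - 5) / 12
Then p(t) = -37·L_0(t) - 125·L_1(t) - 559·L_2(t) - 953·L_3(t).
Expanding and collecting terms gives p(t) = -4t³ - 3t² + 3t + 1.
Evaluating at t = 0: p(0) = 1.

1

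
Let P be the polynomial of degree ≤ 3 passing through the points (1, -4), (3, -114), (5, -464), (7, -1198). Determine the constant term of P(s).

Write P(s) = as^3 + bs^2 + cs + d. Substituting each data point gives a linear system:
  a + b + c + d = -4
  27a + 9b + 3c + d = -114
  125a + 25b + 5c + d = -464
  343a + 49b + 7c + d = -1198
Solving the system yields a = -3, b = -3, c = -4, d = 6.
So P(s) = -3s³ - 3s² - 4s + 6.
The constant term is 6.

6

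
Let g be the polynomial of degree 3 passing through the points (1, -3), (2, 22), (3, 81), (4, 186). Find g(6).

582

Using the Lagrange interpolation formula with nodes 1, 2, 3, 4:
  L_0(u) = (u - 2)(u - 3)(u - 4) / -6
  L_1(u) = (u - 1)(u - 3)(u - 4) / 2
  L_2(u) = (u - 1)(u - 2)(u - 4) / -2
  L_3(u) = (u - 1)(u - 2)(u - 3) / 6
Then g(u) = -3·L_0(u) + 22·L_1(u) + 81·L_2(u) + 186·L_3(u).
Expanding and collecting terms gives g(u) = 2u³ + 5u² - 4u - 6.
Evaluating at u = 6: g(6) = 582.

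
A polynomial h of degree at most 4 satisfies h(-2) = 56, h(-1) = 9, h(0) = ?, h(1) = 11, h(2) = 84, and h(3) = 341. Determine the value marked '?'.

On equispaced nodes a degree-4 polynomial has vanishing fifth forward difference, so
  - h(-2) + 5·h(-1) - 10·h(0) + 10·h(1) - 5·h(2) + h(3) = 0.
Substituting the known values and solving for h(0):
  -10·h(0) = -20
  h(0) = 2.

2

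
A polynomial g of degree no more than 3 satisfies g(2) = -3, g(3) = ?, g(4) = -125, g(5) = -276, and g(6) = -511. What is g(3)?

The 4 known points determine the degree-3 polynomial uniquely.
Write g(u) = au^3 + bu^2 + cu + d. Substituting each data point gives a linear system:
  8a + 4b + 2c + d = -3
  64a + 16b + 4c + d = -125
  125a + 25b + 5c + d = -276
  216a + 36b + 6c + d = -511
Solving the system yields a = -3, b = 3, c = 5, d = -1.
So g(u) = -3u^3 + 3u^2 + 5u - 1.
Then g(3) = -40.

-40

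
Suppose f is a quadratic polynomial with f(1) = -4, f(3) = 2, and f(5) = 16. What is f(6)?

26

Forward differences of the values at t = 1, 3, 5:
  f  : -4  2  16
  Δ  : 6  14
  Δ^2: 8
The second differences are constant, confirming degree 2.
Interpolating (Newton forward form) and evaluating at t = 6 gives f(6) = 26.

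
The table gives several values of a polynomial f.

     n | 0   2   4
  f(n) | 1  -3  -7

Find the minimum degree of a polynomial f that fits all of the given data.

1

Forward differences of the values at n = 0, 2, 4:
  f  : 1  -3  -7
  Δ  : -4  -4
  Δ^2: 0
The first differences are constant (-4) and nonzero, while all higher differences vanish, so the minimal degree is 1.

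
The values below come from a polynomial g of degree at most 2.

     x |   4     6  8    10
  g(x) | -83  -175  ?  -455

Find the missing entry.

The 3 known points determine the degree-2 polynomial uniquely.
Write g(x) = ax^2 + bx + c. Substituting each data point gives a linear system:
  16a + 4b + c = -83
  36a + 6b + c = -175
  100a + 10b + c = -455
Solving the system yields a = -4, b = -6, c = 5.
So g(x) = -4x^2 - 6x + 5.
Then g(8) = -299.

-299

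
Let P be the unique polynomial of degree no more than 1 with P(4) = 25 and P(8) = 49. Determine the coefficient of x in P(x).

6

Write P(x) = ax + b. Substituting each data point gives a linear system:
  4a + b = 25
  8a + b = 49
Solving the system yields a = 6, b = 1.
So P(x) = 6x + 1.
The leading coefficient is 6.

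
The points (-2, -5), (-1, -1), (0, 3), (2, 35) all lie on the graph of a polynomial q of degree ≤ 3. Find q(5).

Write q(t) = at^3 + bt^2 + ct + d. Substituting each data point gives a linear system:
  -8a + 4b - 2c + d = -5
  -a + b - c + d = -1
  d = 3
  8a + 4b + 2c + d = 35
Solving the system yields a = 1, b = 3, c = 6, d = 3.
So q(t) = t^3 + 3t^2 + 6t + 3.
Then q(5) = 233.

233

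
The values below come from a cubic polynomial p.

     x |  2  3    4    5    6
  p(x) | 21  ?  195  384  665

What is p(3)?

The 4 known points determine the degree-3 polynomial uniquely.
Write p(x) = ax^3 + bx^2 + cx + d. Substituting each data point gives a linear system:
  8a + 4b + 2c + d = 21
  64a + 16b + 4c + d = 195
  125a + 25b + 5c + d = 384
  216a + 36b + 6c + d = 665
Solving the system yields a = 3, b = 1, c = -3, d = -1.
So p(x) = 3x^3 + x^2 - 3x - 1.
Then p(3) = 80.

80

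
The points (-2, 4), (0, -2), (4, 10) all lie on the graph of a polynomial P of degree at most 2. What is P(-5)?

Using the Lagrange interpolation formula with nodes -2, 0, 4:
  L_0(t) = t(t - 4) / 12
  L_1(t) = (t + 2)(t - 4) / -8
  L_2(t) = (t + 2)t / 24
Then P(t) = 4·L_0(t) - 2·L_1(t) + 10·L_2(t).
Expanding and collecting terms gives P(t) = t² - t - 2.
Evaluating at t = -5: P(-5) = 28.

28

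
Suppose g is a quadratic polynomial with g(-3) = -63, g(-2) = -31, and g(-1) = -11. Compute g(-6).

-231

Using the Lagrange interpolation formula with nodes -3, -2, -1:
  L_0(t) = (t + 2)(t + 1) / 2
  L_1(t) = (t + 3)(t + 1) / -1
  L_2(t) = (t + 3)(t + 2) / 2
Then g(t) = -63·L_0(t) - 31·L_1(t) - 11·L_2(t).
Expanding and collecting terms gives g(t) = -6t² + 2t - 3.
Evaluating at t = -6: g(-6) = -231.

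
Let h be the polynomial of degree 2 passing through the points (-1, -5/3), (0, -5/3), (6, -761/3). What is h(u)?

h(u) = -6u^2 - 6u - 5/3

Write h(u) = au^2 + bu + c. Substituting each data point gives a linear system:
  a - b + c = -5/3
  c = -5/3
  36a + 6b + c = -761/3
Solving the system yields a = -6, b = -6, c = -5/3.
So h(u) = -6u^2 - 6u - 5/3.
Check: h(0) = -5/3. ✓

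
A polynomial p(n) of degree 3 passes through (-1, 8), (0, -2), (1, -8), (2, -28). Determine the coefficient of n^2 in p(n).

2

Write p(n) = an^3 + bn^2 + cn + d. Substituting each data point gives a linear system:
  -a + b - c + d = 8
  d = -2
  a + b + c + d = -8
  8a + 4b + 2c + d = -28
Solving the system yields a = -3, b = 2, c = -5, d = -2.
So p(n) = -3n^3 + 2n^2 - 5n - 2.
The coefficient of n^2 is 2.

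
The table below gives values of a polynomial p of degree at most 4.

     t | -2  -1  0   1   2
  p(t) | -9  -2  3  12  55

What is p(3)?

186

Using the Lagrange interpolation formula with nodes -2, -1, 0, 1, 2:
  L_0(t) = (t + 1)t(t - 1)(t - 2) / 24
  L_1(t) = (t + 2)t(t - 1)(t - 2) / -6
  L_2(t) = (t + 2)(t + 1)(t - 1)(t - 2) / 4
  L_3(t) = (t + 2)(t + 1)t(t - 2) / -6
  L_4(t) = (t + 2)(t + 1)t(t - 1) / 24
Then p(t) = -9·L_0(t) - 2·L_1(t) + 3·L_2(t) + 12·L_3(t) + 55·L_4(t).
Expanding and collecting terms gives p(t) = t^4 + 3t^3 + t^2 + 4t + 3.
Evaluating at t = 3: p(3) = 186.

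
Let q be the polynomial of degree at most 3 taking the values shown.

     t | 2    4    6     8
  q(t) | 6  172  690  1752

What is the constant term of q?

Write q(t) = at^3 + bt^2 + ct + d. Substituting each data point gives a linear system:
  8a + 4b + 2c + d = 6
  64a + 16b + 4c + d = 172
  216a + 36b + 6c + d = 690
  512a + 64b + 8c + d = 1752
Solving the system yields a = 4, b = -4, c = -5, d = 0.
So q(t) = 4t^3 - 4t^2 - 5t.
The constant term is 0.

0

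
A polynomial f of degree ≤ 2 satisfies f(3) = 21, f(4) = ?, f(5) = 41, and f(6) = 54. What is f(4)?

The 3 known points determine the degree-2 polynomial uniquely.
Write f(t) = at^2 + bt + c. Substituting each data point gives a linear system:
  9a + 3b + c = 21
  25a + 5b + c = 41
  36a + 6b + c = 54
Solving the system yields a = 1, b = 2, c = 6.
So f(t) = t^2 + 2t + 6.
Then f(4) = 30.

30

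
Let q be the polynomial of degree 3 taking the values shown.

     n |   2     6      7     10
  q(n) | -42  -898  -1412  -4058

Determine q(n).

q(n) = -4n^3 - 6n + 2

Write q(n) = an^3 + bn^2 + cn + d. Substituting each data point gives a linear system:
  8a + 4b + 2c + d = -42
  216a + 36b + 6c + d = -898
  343a + 49b + 7c + d = -1412
  1000a + 100b + 10c + d = -4058
Solving the system yields a = -4, b = 0, c = -6, d = 2.
So q(n) = -4n^3 - 6n + 2.
Check: q(7) = -1412. ✓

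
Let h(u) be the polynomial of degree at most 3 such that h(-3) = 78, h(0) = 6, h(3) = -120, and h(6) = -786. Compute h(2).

-42

Forward differences of the values at u = -3, 0, 3, 6:
  h  : 78  6  -120  -786
  Δ  : -72  -126  -666
  Δ^2: -54  -540
  Δ^3: -486
The third differences are constant, confirming degree 3.
Interpolating (Newton forward form) and evaluating at u = 2 gives h(2) = -42.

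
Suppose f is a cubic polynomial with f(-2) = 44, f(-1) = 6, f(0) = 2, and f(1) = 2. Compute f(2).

-24

Write f(x) = ax^3 + bx^2 + cx + d. Substituting each data point gives a linear system:
  -8a + 4b - 2c + d = 44
  -a + b - c + d = 6
  d = 2
  a + b + c + d = 2
Solving the system yields a = -5, b = 2, c = 3, d = 2.
So f(x) = -5x³ + 2x² + 3x + 2.
Then f(2) = -24.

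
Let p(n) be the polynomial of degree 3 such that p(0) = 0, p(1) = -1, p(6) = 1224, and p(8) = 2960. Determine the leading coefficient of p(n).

6

Write p(n) = an^3 + bn^2 + cn + d. Substituting each data point gives a linear system:
  d = 0
  a + b + c + d = -1
  216a + 36b + 6c + d = 1224
  512a + 64b + 8c + d = 2960
Solving the system yields a = 6, b = -1, c = -6, d = 0.
So p(n) = 6n^3 - n^2 - 6n.
The leading coefficient is 6.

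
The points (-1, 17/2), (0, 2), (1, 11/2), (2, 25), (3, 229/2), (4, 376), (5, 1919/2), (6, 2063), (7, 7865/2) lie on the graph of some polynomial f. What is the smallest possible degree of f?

4

Forward differences of the values at n = -1, 0, 1, 2, 3, 4, 5, 6, 7:
  f  : 17/2  2  11/2  25  229/2  376  1919/2  2063  7865/2
  Δ  : -13/2  7/2  39/2  179/2  523/2  1167/2  2207/2  3739/2
  Δ^2: 10  16  70  172  322  520  766
  Δ^3: 6  54  102  150  198  246
  Δ^4: 48  48  48  48  48
  Δ^5: 0  0  0  0
  Δ^6: 0  0  0
  Δ^7: 0  0
  Δ^8: 0
The fourth differences are constant (48) and nonzero, while all higher differences vanish, so the minimal degree is 4.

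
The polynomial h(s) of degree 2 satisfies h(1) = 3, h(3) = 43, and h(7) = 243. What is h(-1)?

3

Write h(s) = as^2 + bs + c. Substituting each data point gives a linear system:
  a + b + c = 3
  9a + 3b + c = 43
  49a + 7b + c = 243
Solving the system yields a = 5, b = 0, c = -2.
So h(s) = 5s² - 2.
Then h(-1) = 3.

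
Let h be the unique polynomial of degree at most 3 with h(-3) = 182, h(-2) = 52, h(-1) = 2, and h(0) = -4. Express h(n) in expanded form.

h(n) = -6n^3 + 4n^2 + 4n - 4

Write h(n) = an^3 + bn^2 + cn + d. Substituting each data point gives a linear system:
  -27a + 9b - 3c + d = 182
  -8a + 4b - 2c + d = 52
  -a + b - c + d = 2
  d = -4
Solving the system yields a = -6, b = 4, c = 4, d = -4.
So h(n) = -6n³ + 4n² + 4n - 4.
Check: h(-1) = 2. ✓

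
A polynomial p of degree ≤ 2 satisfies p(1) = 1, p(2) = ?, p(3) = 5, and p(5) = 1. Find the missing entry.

The 3 known points determine the degree-2 polynomial uniquely.
Write p(t) = at^2 + bt + c. Substituting each data point gives a linear system:
  a + b + c = 1
  9a + 3b + c = 5
  25a + 5b + c = 1
Solving the system yields a = -1, b = 6, c = -4.
So p(t) = -t² + 6t - 4.
Then p(2) = 4.

4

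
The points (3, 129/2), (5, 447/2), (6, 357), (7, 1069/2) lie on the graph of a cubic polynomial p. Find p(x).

Using the Lagrange interpolation formula with nodes 3, 5, 6, 7:
  L_0(x) = (x - 5)(x - 6)(x - 7) / -24
  L_1(x) = (x - 3)(x - 6)(x - 7) / 4
  L_2(x) = (x - 3)(x - 5)(x - 7) / -3
  L_3(x) = (x - 3)(x - 5)(x - 6) / 8
Then p(x) = 129/2·L_0(x) + 447/2·L_1(x) + 357·L_2(x) + 1069/2·L_3(x).
Expanding and collecting terms gives p(x) = x³ + 4x² - (3/2)x + 6.
Check: p(7) = 1069/2. ✓

p(x) = x^3 + 4x^2 - (3/2)x + 6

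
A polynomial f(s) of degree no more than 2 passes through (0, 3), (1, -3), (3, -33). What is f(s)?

Write f(s) = as^2 + bs + c. Substituting each data point gives a linear system:
  c = 3
  a + b + c = -3
  9a + 3b + c = -33
Solving the system yields a = -3, b = -3, c = 3.
So f(s) = -3s² - 3s + 3.
Check: f(1) = -3. ✓

f(s) = -3s^2 - 3s + 3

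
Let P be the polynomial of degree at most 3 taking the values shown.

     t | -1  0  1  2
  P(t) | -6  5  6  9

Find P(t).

P(t) = 2t^3 - 5t^2 + 4t + 5

Write P(t) = at^3 + bt^2 + ct + d. Substituting each data point gives a linear system:
  -a + b - c + d = -6
  d = 5
  a + b + c + d = 6
  8a + 4b + 2c + d = 9
Solving the system yields a = 2, b = -5, c = 4, d = 5.
So P(t) = 2t^3 - 5t^2 + 4t + 5.
Check: P(-1) = -6. ✓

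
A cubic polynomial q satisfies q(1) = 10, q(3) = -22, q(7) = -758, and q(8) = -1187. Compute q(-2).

43

Using the Lagrange interpolation formula with nodes 1, 3, 7, 8:
  L_0(x) = (x - 3)(x - 7)(x - 8) / -84
  L_1(x) = (x - 1)(x - 7)(x - 8) / 40
  L_2(x) = (x - 1)(x - 3)(x - 8) / -24
  L_3(x) = (x - 1)(x - 3)(x - 7) / 35
Then q(x) = 10·L_0(x) - 22·L_1(x) - 758·L_2(x) - 1187·L_3(x).
Expanding and collecting terms gives q(x) = -3x^3 + 5x^2 + 3x + 5.
Evaluating at x = -2: q(-2) = 43.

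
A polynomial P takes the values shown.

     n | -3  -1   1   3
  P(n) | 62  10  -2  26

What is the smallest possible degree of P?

Forward differences of the values at n = -3, -1, 1, 3:
  P  : 62  10  -2  26
  Δ  : -52  -12  28
  Δ^2: 40  40
  Δ^3: 0
The second differences are constant (40) and nonzero, while all higher differences vanish, so the minimal degree is 2.

2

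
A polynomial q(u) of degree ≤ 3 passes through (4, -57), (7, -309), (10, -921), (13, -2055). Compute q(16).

Using the Lagrange interpolation formula with nodes 4, 7, 10, 13:
  L_0(u) = (u - 7)(u - 10)(u - 13) / -162
  L_1(u) = (u - 4)(u - 10)(u - 13) / 54
  L_2(u) = (u - 4)(u - 7)(u - 13) / -54
  L_3(u) = (u - 4)(u - 7)(u - 10) / 162
Then q(u) = -57·L_0(u) - 309·L_1(u) - 921·L_2(u) - 2055·L_3(u).
Expanding and collecting terms gives q(u) = -u^3 + u^2 - 2u - 1.
Evaluating at u = 16: q(16) = -3873.

-3873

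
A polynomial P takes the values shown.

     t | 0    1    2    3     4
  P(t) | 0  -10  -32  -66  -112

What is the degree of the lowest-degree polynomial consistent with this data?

2

Forward differences of the values at t = 0, 1, 2, 3, 4:
  P  : 0  -10  -32  -66  -112
  Δ  : -10  -22  -34  -46
  Δ^2: -12  -12  -12
  Δ^3: 0  0
  Δ^4: 0
The second differences are constant (-12) and nonzero, while all higher differences vanish, so the minimal degree is 2.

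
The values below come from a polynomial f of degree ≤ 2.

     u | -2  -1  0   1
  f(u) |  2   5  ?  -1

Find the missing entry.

4

On equispaced nodes a degree-2 polynomial has vanishing third forward difference, so
  - f(-2) + 3·f(-1) - 3·f(0) + f(1) = 0.
Substituting the known values and solving for f(0):
  -3·f(0) = -12
  f(0) = 4.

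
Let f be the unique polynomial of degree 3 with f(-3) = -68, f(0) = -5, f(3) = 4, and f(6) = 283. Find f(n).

Using the Lagrange interpolation formula with nodes -3, 0, 3, 6:
  L_0(n) = n(n - 3)(n - 6) / -162
  L_1(n) = (n + 3)(n - 3)(n - 6) / 54
  L_2(n) = (n + 3)n(n - 6) / -54
  L_3(n) = (n + 3)n(n - 3) / 162
Then f(n) = -68·L_0(n) - 5·L_1(n) + 4·L_2(n) + 283·L_3(n).
Expanding and collecting terms gives f(n) = 2n^3 - 3n^2 - 6n - 5.
Check: f(3) = 4. ✓

f(n) = 2n^3 - 3n^2 - 6n - 5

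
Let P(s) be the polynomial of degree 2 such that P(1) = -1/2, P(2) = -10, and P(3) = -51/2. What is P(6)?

-108

Write P(s) = as^2 + bs + c. Substituting each data point gives a linear system:
  a + b + c = -1/2
  4a + 2b + c = -10
  9a + 3b + c = -51/2
Solving the system yields a = -3, b = -1/2, c = 3.
So P(s) = -3s^2 - (1/2)s + 3.
Then P(6) = -108.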